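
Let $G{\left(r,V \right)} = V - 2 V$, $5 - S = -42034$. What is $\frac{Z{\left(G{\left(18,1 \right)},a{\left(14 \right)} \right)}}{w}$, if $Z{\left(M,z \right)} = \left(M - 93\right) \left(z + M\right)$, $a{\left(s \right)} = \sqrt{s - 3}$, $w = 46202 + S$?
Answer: $\frac{94}{88241} - \frac{94 \sqrt{11}}{88241} \approx -0.0024678$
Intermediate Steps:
$S = 42039$ ($S = 5 - -42034 = 5 + 42034 = 42039$)
$w = 88241$ ($w = 46202 + 42039 = 88241$)
$a{\left(s \right)} = \sqrt{-3 + s}$
$G{\left(r,V \right)} = - V$
$Z{\left(M,z \right)} = \left(-93 + M\right) \left(M + z\right)$
$\frac{Z{\left(G{\left(18,1 \right)},a{\left(14 \right)} \right)}}{w} = \frac{\left(\left(-1\right) 1\right)^{2} - 93 \left(\left(-1\right) 1\right) - 93 \sqrt{-3 + 14} + \left(-1\right) 1 \sqrt{-3 + 14}}{88241} = \left(\left(-1\right)^{2} - -93 - 93 \sqrt{11} - \sqrt{11}\right) \frac{1}{88241} = \left(1 + 93 - 93 \sqrt{11} - \sqrt{11}\right) \frac{1}{88241} = \left(94 - 94 \sqrt{11}\right) \frac{1}{88241} = \frac{94}{88241} - \frac{94 \sqrt{11}}{88241}$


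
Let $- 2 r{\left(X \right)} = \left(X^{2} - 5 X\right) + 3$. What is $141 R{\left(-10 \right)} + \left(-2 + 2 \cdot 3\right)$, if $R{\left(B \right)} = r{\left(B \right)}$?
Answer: $- \frac{21565}{2} \approx -10783.0$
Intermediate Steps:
$r{\left(X \right)} = - \frac{3}{2} - \frac{X^{2}}{2} + \frac{5 X}{2}$ ($r{\left(X \right)} = - \frac{\left(X^{2} - 5 X\right) + 3}{2} = - \frac{3 + X^{2} - 5 X}{2} = - \frac{3}{2} - \frac{X^{2}}{2} + \frac{5 X}{2}$)
$R{\left(B \right)} = - \frac{3}{2} - \frac{B^{2}}{2} + \frac{5 B}{2}$
$141 R{\left(-10 \right)} + \left(-2 + 2 \cdot 3\right) = 141 \left(- \frac{3}{2} - \frac{\left(-10\right)^{2}}{2} + \frac{5}{2} \left(-10\right)\right) + \left(-2 + 2 \cdot 3\right) = 141 \left(- \frac{3}{2} - 50 - 25\right) + \left(-2 + 6\right) = 141 \left(- \frac{3}{2} - 50 - 25\right) + 4 = 141 \left(- \frac{153}{2}\right) + 4 = - \frac{21573}{2} + 4 = - \frac{21565}{2}$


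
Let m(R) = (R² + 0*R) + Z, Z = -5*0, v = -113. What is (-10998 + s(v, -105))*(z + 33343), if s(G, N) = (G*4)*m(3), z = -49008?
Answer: 236008890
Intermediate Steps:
Z = 0
m(R) = R² (m(R) = (R² + 0*R) + 0 = (R² + 0) + 0 = R² + 0 = R²)
s(G, N) = 36*G (s(G, N) = (G*4)*3² = (4*G)*9 = 36*G)
(-10998 + s(v, -105))*(z + 33343) = (-10998 + 36*(-113))*(-49008 + 33343) = (-10998 - 4068)*(-15665) = -15066*(-15665) = 236008890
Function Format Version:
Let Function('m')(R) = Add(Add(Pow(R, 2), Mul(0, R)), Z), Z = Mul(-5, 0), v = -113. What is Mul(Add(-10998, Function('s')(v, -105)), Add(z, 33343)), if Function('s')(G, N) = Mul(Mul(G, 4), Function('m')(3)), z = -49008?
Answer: 236008890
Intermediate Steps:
Z = 0
Function('m')(R) = Pow(R, 2) (Function('m')(R) = Add(Add(Pow(R, 2), Mul(0, R)), 0) = Add(Add(Pow(R, 2), 0), 0) = Add(Pow(R, 2), 0) = Pow(R, 2))
Function('s')(G, N) = Mul(36, G) (Function('s')(G, N) = Mul(Mul(G, 4), Pow(3, 2)) = Mul(Mul(4, G), 9) = Mul(36, G))
Mul(Add(-10998, Function('s')(v, -105)), Add(z, 33343)) = Mul(Add(-10998, Mul(36, -113)), Add(-49008, 33343)) = Mul(Add(-10998, -4068), -15665) = Mul(-15066, -15665) = 236008890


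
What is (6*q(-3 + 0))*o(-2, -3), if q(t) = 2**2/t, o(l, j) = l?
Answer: 16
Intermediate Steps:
q(t) = 4/t
(6*q(-3 + 0))*o(-2, -3) = (6*(4/(-3 + 0)))*(-2) = (6*(4/(-3)))*(-2) = (6*(4*(-1/3)))*(-2) = (6*(-4/3))*(-2) = -8*(-2) = 16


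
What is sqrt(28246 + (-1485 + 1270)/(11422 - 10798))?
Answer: sqrt(687386271)/156 ≈ 168.06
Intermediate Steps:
sqrt(28246 + (-1485 + 1270)/(11422 - 10798)) = sqrt(28246 - 215/624) = sqrt(17625289/624) = sqrt(687386271)/156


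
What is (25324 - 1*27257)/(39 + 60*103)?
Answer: -1933/6219 ≈ -0.31082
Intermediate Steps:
(25324 - 1*27257)/(39 + 60*103) = (25324 - 27257)/(39 + 6180) = -1933/6219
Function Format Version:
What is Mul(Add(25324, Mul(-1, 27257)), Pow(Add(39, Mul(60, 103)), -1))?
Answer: Rational(-1933, 6219) ≈ -0.31082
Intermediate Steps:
Mul(Add(25324, Mul(-1, 27257)), Pow(Add(39, Mul(60, 103)), -1)) = Mul(Add(25324, -27257), Pow(Add(39, 6180), -1)) = Mul(-1933, Pow(6219, -1)) = Mul(-1933, Rational(1, 6219)) = Rational(-1933, 6219)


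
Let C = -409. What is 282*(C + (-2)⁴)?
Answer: -110826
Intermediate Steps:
282*(C + (-2)⁴) = 282*(-409 + (-2)⁴) = 282*(-409 + 16) = 282*(-393) = -110826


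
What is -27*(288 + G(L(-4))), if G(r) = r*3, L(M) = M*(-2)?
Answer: -8424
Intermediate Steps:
L(M) = -2*M
G(r) = 3*r
-27*(288 + G(L(-4))) = -27*(288 + 3*(-2*(-4))) = -27*(288 + 3*8) = -27*(288 + 24) = -27*312 = -8424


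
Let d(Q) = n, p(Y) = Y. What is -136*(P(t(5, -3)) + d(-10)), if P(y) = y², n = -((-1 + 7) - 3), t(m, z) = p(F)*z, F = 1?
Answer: -816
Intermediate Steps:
t(m, z) = z (t(m, z) = 1*z = z)
n = -3 (n = -(6 - 3) = -1*3 = -3)
d(Q) = -3
-136*(P(t(5, -3)) + d(-10)) = -136*((-3)² - 3) = -136*(9 - 3) = -136*6 = -816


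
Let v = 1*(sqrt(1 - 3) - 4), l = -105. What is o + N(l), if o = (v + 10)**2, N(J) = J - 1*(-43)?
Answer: -28 + 12*I*sqrt(2) ≈ -28.0 + 16.971*I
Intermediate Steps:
N(J) = 43 + J (N(J) = J + 43 = 43 + J)
v = -4 + I*sqrt(2) (v = 1*(sqrt(-2) - 4) = 1*(I*sqrt(2) - 4) = 1*(-4 + I*sqrt(2)) = -4 + I*sqrt(2) ≈ -4.0 + 1.4142*I)
o = (6 + I*sqrt(2))**2 (o = ((-4 + I*sqrt(2)) + 10)**2 = (6 + I*sqrt(2))**2 ≈ 34.0 + 16.971*I)
o + N(l) = (6 + I*sqrt(2))**2 + (43 - 105) = (6 + I*sqrt(2))**2 - 62 = -62 + (6 + I*sqrt(2))**2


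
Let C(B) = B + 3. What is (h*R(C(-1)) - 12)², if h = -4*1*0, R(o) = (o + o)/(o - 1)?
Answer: 144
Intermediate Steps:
C(B) = 3 + B
R(o) = 2*o/(-1 + o) (R(o) = (2*o)/(-1 + o) = 2*o/(-1 + o))
h = 0 (h = -4*0 = 0)
(h*R(C(-1)) - 12)² = (0*(2*(3 - 1)/(-1 + (3 - 1))) - 12)² = (0*(2*2/(-1 + 2)) - 12)² = (0*(2*2/1) - 12)² = (0*(2*2*1) - 12)² = (0*4 - 12)² = (0 - 12)² = (-12)² = 144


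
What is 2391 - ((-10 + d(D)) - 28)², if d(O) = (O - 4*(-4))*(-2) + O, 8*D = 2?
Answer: -40705/16 ≈ -2544.1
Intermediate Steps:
D = ¼ (D = (⅛)*2 = ¼ ≈ 0.25000)
d(O) = -32 - O (d(O) = (O + 16)*(-2) + O = (16 + O)*(-2) + O = (-32 - 2*O) + O = -32 - O)
2391 - ((-10 + d(D)) - 28)² = 2391 - ((-10 + (-32 - 1*¼)) - 28)² = 2391 - ((-10 + (-32 - ¼)) - 28)² = 2391 - ((-10 - 129/4) - 28)² = 2391 - (-169/4 - 28)² = 2391 - (-281/4)² = 2391 - 1*78961/16 = 2391 - 78961/16 = -40705/16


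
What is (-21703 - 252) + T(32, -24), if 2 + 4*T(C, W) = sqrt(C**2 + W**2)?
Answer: -43891/2 ≈ -21946.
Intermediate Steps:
T(C, W) = -1/2 + sqrt(C**2 + W**2)/4
(-21703 - 252) + T(32, -24) = (-21703 - 252) + (-1/2 + sqrt(32**2 + (-24)**2)/4) = -21955 + (-1/2 + sqrt(1024 + 576)/4) = -21955 + (-1/2 + sqrt(1600)/4) = -21955 + (-1/2 + (1/4)*40) = -21955 + (-1/2 + 10) = -21955 + 19/2 = -43891/2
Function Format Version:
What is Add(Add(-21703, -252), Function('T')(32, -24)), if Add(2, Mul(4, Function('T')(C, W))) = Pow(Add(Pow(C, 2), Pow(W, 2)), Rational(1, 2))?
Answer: Rational(-43891, 2) ≈ -21946.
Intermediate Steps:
Function('T')(C, W) = Add(Rational(-1, 2), Mul(Rational(1, 4), Pow(Add(Pow(C, 2), Pow(W, 2)), Rational(1, 2))))
Add(Add(-21703, -252), Function('T')(32, -24)) = Add(Add(-21703, -252), Add(Rational(-1, 2), Mul(Rational(1, 4), Pow(Add(Pow(32, 2), Pow(-24, 2)), Rational(1, 2))))) = Add(-21955, Add(Rational(-1, 2), Mul(Rational(1, 4), Pow(Add(1024, 576), Rational(1, 2))))) = Add(-21955, Add(Rational(-1, 2), Mul(Rational(1, 4), Pow(1600, Rational(1, 2))))) = Add(-21955, Add(Rational(-1, 2), Mul(Rational(1, 4), 40))) = Add(-21955, Add(Rational(-1, 2), 10)) = Add(-21955, Rational(19, 2)) = Rational(-43891, 2)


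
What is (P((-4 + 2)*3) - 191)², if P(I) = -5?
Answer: 38416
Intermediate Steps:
(P((-4 + 2)*3) - 191)² = (-5 - 191)² = (-196)² = 38416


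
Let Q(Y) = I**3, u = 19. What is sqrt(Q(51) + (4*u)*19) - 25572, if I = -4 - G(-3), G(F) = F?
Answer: -25572 + sqrt(1443) ≈ -25534.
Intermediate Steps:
I = -1 (I = -4 - 1*(-3) = -4 + 3 = -1)
Q(Y) = -1 (Q(Y) = (-1)**3 = -1)
sqrt(Q(51) + (4*u)*19) - 25572 = sqrt(-1 + (4*19)*19) - 25572 = sqrt(-1 + 76*19) - 25572 = sqrt(-1 + 1444) - 25572 = sqrt(1443) - 25572 = -25572 + sqrt(1443)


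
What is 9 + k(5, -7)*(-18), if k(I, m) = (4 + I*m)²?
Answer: -17289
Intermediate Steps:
9 + k(5, -7)*(-18) = 9 + (4 + 5*(-7))²*(-18) = 9 + (4 - 35)²*(-18) = 9 + (-31)²*(-18) = 9 + 961*(-18) = 9 - 17298 = -17289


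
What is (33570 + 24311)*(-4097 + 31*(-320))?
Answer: -811317977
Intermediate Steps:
(33570 + 24311)*(-4097 + 31*(-320)) = 57881*(-4097 - 9920) = 57881*(-14017) = -811317977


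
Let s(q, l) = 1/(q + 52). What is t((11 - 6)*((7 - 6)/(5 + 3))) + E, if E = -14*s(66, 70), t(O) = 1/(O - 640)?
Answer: -36277/301785 ≈ -0.12021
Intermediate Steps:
s(q, l) = 1/(52 + q)
t(O) = 1/(-640 + O)
E = -7/59 (E = -14/(52 + 66) = -14/118 = -14*1/118 = -7/59 ≈ -0.11864)
t((11 - 6)*((7 - 6)/(5 + 3))) + E = 1/(-640 + (11 - 6)*((7 - 6)/(5 + 3))) - 7/59 = 1/(-640 + 5*(1/8)) - 7/59 = 1/(-640 + 5*(1*(⅛))) - 7/59 = 1/(-640 + 5*(⅛)) - 7/59 = 1/(-640 + 5/8) - 7/59 = 1/(-5115/8) - 7/59 = -8/5115 - 7/59 = -36277/301785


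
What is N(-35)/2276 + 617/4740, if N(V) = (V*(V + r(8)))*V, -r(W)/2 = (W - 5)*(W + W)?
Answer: -94905901/1348530 ≈ -70.377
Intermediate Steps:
r(W) = -4*W*(-5 + W) (r(W) = -2*(W - 5)*(W + W) = -2*(-5 + W)*2*W = -4*W*(-5 + W))
N(V) = V**2*(-96 + V) (N(V) = (V*(V + 4*8*(5 - 1*8)))*V = (V*(V + 4*8*(5 - 8)))*V = (V*(V + 4*8*(-3)))*V = (V*(V - 96))*V = (V*(-96 + V))*V = V**2*(-96 + V))
N(-35)/2276 + 617/4740 = ((-35)**2*(-96 - 35))/2276 + 617/4740 = (1225*(-131))*(1/2276) + 617*(1/4740) = -160475*1/2276 + 617/4740 = -160475/2276 + 617/4740 = -94905901/1348530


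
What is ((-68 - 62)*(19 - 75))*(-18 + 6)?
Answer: -87360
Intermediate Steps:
((-68 - 62)*(19 - 75))*(-18 + 6) = -130*(-56)*(-12) = 7280*(-12) = -87360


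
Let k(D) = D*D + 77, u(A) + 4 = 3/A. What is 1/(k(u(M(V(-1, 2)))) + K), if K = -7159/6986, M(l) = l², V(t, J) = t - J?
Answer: 62874/5622173 ≈ 0.011183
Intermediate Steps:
u(A) = -4 + 3/A
K = -7159/6986 (K = -7159*1/6986 = -7159/6986 ≈ -1.0248)
k(D) = 77 + D² (k(D) = D² + 77 = 77 + D²)
1/(k(u(M(V(-1, 2)))) + K) = 1/((77 + (-4 + 3/((-1 - 1*2)²))²) - 7159/6986) = 1/((77 + (-4 + 3/((-1 - 2)²))²) - 7159/6986) = 1/((77 + (-4 + 3/((-3)²))²) - 7159/6986) = 1/((77 + (-4 + 3/9)²) - 7159/6986) = 1/((77 + (-4 + 3*(⅑))²) - 7159/6986) = 1/((77 + (-4 + ⅓)²) - 7159/6986) = 1/((77 + (-11/3)²) - 7159/6986) = 1/((77 + 121/9) - 7159/6986) = 1/(814/9 - 7159/6986) = 1/(5622173/62874) = 62874/5622173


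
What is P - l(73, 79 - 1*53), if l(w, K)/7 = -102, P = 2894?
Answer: 3608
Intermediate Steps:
l(w, K) = -714 (l(w, K) = 7*(-102) = -714)
P - l(73, 79 - 1*53) = 2894 - 1*(-714) = 2894 + 714 = 3608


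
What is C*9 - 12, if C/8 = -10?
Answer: -732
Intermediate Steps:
C = -80 (C = 8*(-10) = -80)
C*9 - 12 = -80*9 - 12 = -720 - 12 = -732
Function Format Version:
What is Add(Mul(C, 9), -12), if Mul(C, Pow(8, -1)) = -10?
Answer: -732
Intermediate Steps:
C = -80 (C = Mul(8, -10) = -80)
Add(Mul(C, 9), -12) = Add(Mul(-80, 9), -12) = Add(-720, -12) = -732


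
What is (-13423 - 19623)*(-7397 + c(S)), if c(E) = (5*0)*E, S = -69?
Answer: 244441262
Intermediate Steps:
c(E) = 0 (c(E) = 0*E = 0)
(-13423 - 19623)*(-7397 + c(S)) = (-13423 - 19623)*(-7397 + 0) = -33046*(-7397) = 244441262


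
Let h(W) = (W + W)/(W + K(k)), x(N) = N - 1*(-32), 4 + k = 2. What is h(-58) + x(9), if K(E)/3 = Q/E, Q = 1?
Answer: 5111/119 ≈ 42.950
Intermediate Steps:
k = -2 (k = -4 + 2 = -2)
x(N) = 32 + N (x(N) = N + 32 = 32 + N)
K(E) = 3/E (K(E) = 3*(1/E) = 3/E)
h(W) = 2*W/(-3/2 + W) (h(W) = (W + W)/(W + 3/(-2)) = (2*W)/(W + 3*(-1/2)) = (2*W)/(W - 3/2) = (2*W)/(-3/2 + W) = 2*W/(-3/2 + W))
h(-58) + x(9) = 4*(-58)/(-3 + 2*(-58)) + (32 + 9) = 4*(-58)/(-3 - 116) + 41 = 4*(-58)/(-119) + 41 = 4*(-58)*(-1/119) + 41 = 232/119 + 41 = 5111/119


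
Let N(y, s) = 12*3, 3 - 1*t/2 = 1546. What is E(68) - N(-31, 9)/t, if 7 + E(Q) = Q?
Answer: 94141/1543 ≈ 61.012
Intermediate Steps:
t = -3086 (t = 6 - 2*1546 = 6 - 3092 = -3086)
N(y, s) = 36
E(Q) = -7 + Q
E(68) - N(-31, 9)/t = (-7 + 68) - 36/(-3086) = 61 - 36*(-1)/3086 = 61 - 1*(-18/1543) = 61 + 18/1543 = 94141/1543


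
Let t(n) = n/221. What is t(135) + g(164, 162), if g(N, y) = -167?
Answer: -36772/221 ≈ -166.39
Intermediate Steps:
t(n) = n/221 (t(n) = n*(1/221) = n/221)
t(135) + g(164, 162) = (1/221)*135 - 167 = 135/221 - 167 = -36772/221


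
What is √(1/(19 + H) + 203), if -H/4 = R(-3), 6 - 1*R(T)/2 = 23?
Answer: √4877230/155 ≈ 14.248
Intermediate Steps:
R(T) = -34 (R(T) = 12 - 2*23 = 12 - 46 = -34)
H = 136 (H = -4*(-34) = 136)
√(1/(19 + H) + 203) = √(1/(19 + 136) + 203) = √(1/155 + 203) = √(31466/155) = √4877230/155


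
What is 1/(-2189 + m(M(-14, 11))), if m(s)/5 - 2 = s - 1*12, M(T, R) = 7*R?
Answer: -1/1854 ≈ -0.00053937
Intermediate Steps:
m(s) = -50 + 5*s (m(s) = 10 + 5*(s - 1*12) = 10 + 5*(s - 12) = 10 + 5*(-12 + s) = 10 + (-60 + 5*s) = -50 + 5*s)
1/(-2189 + m(M(-14, 11))) = 1/(-2189 + (-50 + 5*(7*11))) = 1/(-2189 + (-50 + 5*77)) = 1/(-2189 + (-50 + 385)) = 1/(-2189 + 335) = 1/(-1854) = -1/1854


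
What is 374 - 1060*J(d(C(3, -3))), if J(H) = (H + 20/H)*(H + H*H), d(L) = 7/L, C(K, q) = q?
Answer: 981058/27 ≈ 36336.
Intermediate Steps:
J(H) = (H + H²)*(H + 20/H) (J(H) = (H + 20/H)*(H + H²) = (H + H²)*(H + 20/H))
374 - 1060*J(d(C(3, -3))) = 374 - 1060*(20 + (7/(-3))² + (7/(-3))³ + 20*(7/(-3))) = 374 - 1060*(20 + (7*(-⅓))² + (7*(-⅓))³ + 20*(7*(-⅓))) = 374 - 1060*(20 + (-7/3)² + (-7/3)³ + 20*(-7/3)) = 374 - 1060*(20 + 49/9 - 343/27 - 140/3) = 374 - 1060*(-916/27) = 374 + 970960/27 = 981058/27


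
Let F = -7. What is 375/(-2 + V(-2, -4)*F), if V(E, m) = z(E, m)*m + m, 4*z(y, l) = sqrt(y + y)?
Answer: 4875/436 - 2625*I/436 ≈ 11.181 - 6.0206*I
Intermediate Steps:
z(y, l) = sqrt(2)*sqrt(y)/4 (z(y, l) = sqrt(y + y)/4 = sqrt(2*y)/4 = (sqrt(2)*sqrt(y))/4 = sqrt(2)*sqrt(y)/4)
V(E, m) = m + m*sqrt(2)*sqrt(E)/4 (V(E, m) = (sqrt(2)*sqrt(E)/4)*m + m = m*sqrt(2)*sqrt(E)/4 + m = m + m*sqrt(2)*sqrt(E)/4)
375/(-2 + V(-2, -4)*F) = 375/(-2 + ((1/4)*(-4)*(4 + sqrt(2)*sqrt(-2)))*(-7)) = 375/(-2 + ((1/4)*(-4)*(4 + sqrt(2)*(I*sqrt(2))))*(-7)) = 375/(-2 + ((1/4)*(-4)*(4 + 2*I))*(-7)) = 375/(-2 + (-4 - 2*I)*(-7)) = 375/(-2 + (28 + 14*I)) = 375/(26 + 14*I) = 375*((26 - 14*I)/872) = 375*(26 - 14*I)/872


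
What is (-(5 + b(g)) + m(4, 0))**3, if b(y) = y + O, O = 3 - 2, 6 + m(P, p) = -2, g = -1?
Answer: -2197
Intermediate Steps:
m(P, p) = -8 (m(P, p) = -6 - 2 = -8)
O = 1
b(y) = 1 + y (b(y) = y + 1 = 1 + y)
(-(5 + b(g)) + m(4, 0))**3 = (-(5 + (1 - 1)) - 8)**3 = (-(5 + 0) - 8)**3 = (-1*5 - 8)**3 = (-5 - 8)**3 = (-13)**3 = -2197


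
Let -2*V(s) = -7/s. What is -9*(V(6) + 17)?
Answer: -633/4 ≈ -158.25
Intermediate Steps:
V(s) = 7/(2*s) (V(s) = -(-7)/(2*s) = 7/(2*s))
-9*(V(6) + 17) = -9*((7/2)/6 + 17) = -9*((7/2)*(⅙) + 17) = -9*(7/12 + 17) = -9*211/12 = -633/4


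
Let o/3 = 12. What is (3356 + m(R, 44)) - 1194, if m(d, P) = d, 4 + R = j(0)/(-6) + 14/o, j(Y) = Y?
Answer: 38851/18 ≈ 2158.4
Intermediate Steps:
o = 36 (o = 3*12 = 36)
R = -65/18 (R = -4 + (0/(-6) + 14/36) = -4 + (0*(-⅙) + 14*(1/36)) = -4 + (0 + 7/18) = -4 + 7/18 = -65/18 ≈ -3.6111)
(3356 + m(R, 44)) - 1194 = (3356 - 65/18) - 1194 = 60343/18 - 1194 = 38851/18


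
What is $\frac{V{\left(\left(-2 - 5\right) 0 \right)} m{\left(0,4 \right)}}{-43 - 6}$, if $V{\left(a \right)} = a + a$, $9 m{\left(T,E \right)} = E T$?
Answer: $0$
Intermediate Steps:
$m{\left(T,E \right)} = \frac{E T}{9}$
$V{\left(a \right)} = 2 a$
$\frac{V{\left(\left(-2 - 5\right) 0 \right)} m{\left(0,4 \right)}}{-43 - 6} = \frac{2 \left(-2 - 5\right) 0 \cdot \frac{1}{9} \cdot 4 \cdot 0}{-43 - 6} = \frac{2 \left(\left(-7\right) 0\right) 0}{-49} = 2 \cdot 0 \cdot 0 \left(- \frac{1}{49}\right) = 0 \cdot 0 \left(- \frac{1}{49}\right) = 0 \left(- \frac{1}{49}\right) = 0$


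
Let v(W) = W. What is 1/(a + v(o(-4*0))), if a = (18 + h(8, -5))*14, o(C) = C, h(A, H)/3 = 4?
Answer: 1/420 ≈ 0.0023810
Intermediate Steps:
h(A, H) = 12 (h(A, H) = 3*4 = 12)
a = 420 (a = (18 + 12)*14 = 30*14 = 420)
1/(a + v(o(-4*0))) = 1/(420 - 4*0) = 1/(420 + 0) = 1/420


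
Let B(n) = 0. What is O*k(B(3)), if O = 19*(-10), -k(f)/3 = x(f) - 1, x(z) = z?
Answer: -570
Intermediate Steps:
k(f) = 3 - 3*f (k(f) = -3*(f - 1) = -3*(-1 + f) = 3 - 3*f)
O = -190
O*k(B(3)) = -190*(3 - 3*0) = -190*(3 + 0) = -190*3 = -570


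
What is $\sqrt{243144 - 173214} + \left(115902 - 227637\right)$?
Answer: $-111735 + 3 \sqrt{7770} \approx -1.1147 \cdot 10^{5}$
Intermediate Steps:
$\sqrt{243144 - 173214} + \left(115902 - 227637\right) = \sqrt{69930} - 111735 = 3 \sqrt{7770} - 111735 = -111735 + 3 \sqrt{7770}$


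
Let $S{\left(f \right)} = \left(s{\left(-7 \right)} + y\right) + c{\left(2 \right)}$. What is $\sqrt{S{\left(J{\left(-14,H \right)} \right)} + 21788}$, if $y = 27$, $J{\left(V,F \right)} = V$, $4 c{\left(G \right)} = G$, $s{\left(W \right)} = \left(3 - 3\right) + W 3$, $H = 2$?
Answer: $\frac{\sqrt{87178}}{2} \approx 147.63$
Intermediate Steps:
$s{\left(W \right)} = 3 W$ ($s{\left(W \right)} = 0 + 3 W = 3 W$)
$c{\left(G \right)} = \frac{G}{4}$
$S{\left(f \right)} = \frac{13}{2}$ ($S{\left(f \right)} = \left(3 \left(-7\right) + 27\right) + \frac{1}{4} \cdot 2 = \left(-21 + 27\right) + \frac{1}{2} = 6 + \frac{1}{2} = \frac{13}{2}$)
$\sqrt{S{\left(J{\left(-14,H \right)} \right)} + 21788} = \sqrt{\frac{13}{2} + 21788} = \sqrt{\frac{43589}{2}} = \frac{\sqrt{87178}}{2}$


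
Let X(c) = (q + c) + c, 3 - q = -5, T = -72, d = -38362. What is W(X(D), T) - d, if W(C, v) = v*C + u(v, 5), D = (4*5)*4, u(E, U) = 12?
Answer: 26278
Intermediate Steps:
D = 80 (D = 20*4 = 80)
q = 8 (q = 3 - 1*(-5) = 3 + 5 = 8)
X(c) = 8 + 2*c (X(c) = (8 + c) + c = 8 + 2*c)
W(C, v) = 12 + C*v (W(C, v) = v*C + 12 = C*v + 12 = 12 + C*v)
W(X(D), T) - d = (12 + (8 + 2*80)*(-72)) - 1*(-38362) = (12 + (8 + 160)*(-72)) + 38362 = (12 + 168*(-72)) + 38362 = (12 - 12096) + 38362 = -12084 + 38362 = 26278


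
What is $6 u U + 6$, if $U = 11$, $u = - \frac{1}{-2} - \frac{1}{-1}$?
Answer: $105$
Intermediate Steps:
$u = \frac{3}{2}$ ($u = \left(-1\right) \left(- \frac{1}{2}\right) - -1 = \frac{1}{2} + 1 = \frac{3}{2} \approx 1.5$)
$6 u U + 6 = 6 \cdot \frac{3}{2} \cdot 11 + 6 = 9 \cdot 11 + 6 = 99 + 6 = 105$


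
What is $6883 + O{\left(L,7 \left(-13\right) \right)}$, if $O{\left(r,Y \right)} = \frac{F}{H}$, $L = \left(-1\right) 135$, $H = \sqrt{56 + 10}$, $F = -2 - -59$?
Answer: $6883 + \frac{19 \sqrt{66}}{22} \approx 6890.0$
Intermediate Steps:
$F = 57$ ($F = -2 + 59 = 57$)
$H = \sqrt{66} \approx 8.124$
$L = -135$
$O{\left(r,Y \right)} = \frac{19 \sqrt{66}}{22}$ ($O{\left(r,Y \right)} = \frac{57}{\sqrt{66}} = 57 \frac{\sqrt{66}}{66} = \frac{19 \sqrt{66}}{22}$)
$6883 + O{\left(L,7 \left(-13\right) \right)} = 6883 + \frac{19 \sqrt{66}}{22}$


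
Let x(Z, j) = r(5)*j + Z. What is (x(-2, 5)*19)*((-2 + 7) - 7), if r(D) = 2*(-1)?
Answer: 456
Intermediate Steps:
r(D) = -2
x(Z, j) = Z - 2*j (x(Z, j) = -2*j + Z = Z - 2*j)
(x(-2, 5)*19)*((-2 + 7) - 7) = ((-2 - 2*5)*19)*((-2 + 7) - 7) = ((-2 - 10)*19)*(5 - 7) = -12*19*(-2) = -228*(-2) = 456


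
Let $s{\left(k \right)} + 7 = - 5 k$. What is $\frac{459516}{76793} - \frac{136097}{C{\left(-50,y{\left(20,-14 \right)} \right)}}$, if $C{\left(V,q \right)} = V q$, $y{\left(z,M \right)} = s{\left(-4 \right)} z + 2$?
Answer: $\frac{16470956521}{1005988300} \approx 16.373$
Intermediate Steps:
$s{\left(k \right)} = -7 - 5 k$
$y{\left(z,M \right)} = 2 + 13 z$ ($y{\left(z,M \right)} = \left(-7 - -20\right) z + 2 = \left(-7 + 20\right) z + 2 = 13 z + 2 = 2 + 13 z$)
$\frac{459516}{76793} - \frac{136097}{C{\left(-50,y{\left(20,-14 \right)} \right)}} = \frac{459516}{76793} - \frac{136097}{\left(-50\right) \left(2 + 13 \cdot 20\right)} = 459516 \cdot \frac{1}{76793} - \frac{136097}{\left(-50\right) \left(2 + 260\right)} = \frac{459516}{76793} - \frac{136097}{\left(-50\right) 262} = \frac{459516}{76793} - \frac{136097}{-13100} = \frac{459516}{76793} - - \frac{136097}{13100} = \frac{459516}{76793} + \frac{136097}{13100} = \frac{16470956521}{1005988300}$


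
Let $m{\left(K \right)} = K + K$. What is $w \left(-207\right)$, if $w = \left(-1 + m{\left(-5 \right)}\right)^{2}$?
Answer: $-25047$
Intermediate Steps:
$m{\left(K \right)} = 2 K$
$w = 121$ ($w = \left(-1 + 2 \left(-5\right)\right)^{2} = \left(-1 - 10\right)^{2} = \left(-11\right)^{2} = 121$)
$w \left(-207\right) = 121 \left(-207\right) = -25047$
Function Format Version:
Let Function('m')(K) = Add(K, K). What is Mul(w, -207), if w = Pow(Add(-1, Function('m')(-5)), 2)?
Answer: -25047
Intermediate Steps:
Function('m')(K) = Mul(2, K)
w = 121 (w = Pow(Add(-1, Mul(2, -5)), 2) = Pow(Add(-1, -10), 2) = Pow(-11, 2) = 121)
Mul(w, -207) = Mul(121, -207) = -25047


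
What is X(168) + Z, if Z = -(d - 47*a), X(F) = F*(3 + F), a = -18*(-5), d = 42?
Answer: 32916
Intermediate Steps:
a = 90
Z = 4188 (Z = -(42 - 47*90) = -(42 - 4230) = -1*(-4188) = 4188)
X(168) + Z = 168*(3 + 168) + 4188 = 168*171 + 4188 = 28728 + 4188 = 32916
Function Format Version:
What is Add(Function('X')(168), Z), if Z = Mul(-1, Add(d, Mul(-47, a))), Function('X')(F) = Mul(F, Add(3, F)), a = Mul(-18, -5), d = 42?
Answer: 32916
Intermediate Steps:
a = 90
Z = 4188 (Z = Mul(-1, Add(42, Mul(-47, 90))) = Mul(-1, Add(42, -4230)) = Mul(-1, -4188) = 4188)
Add(Function('X')(168), Z) = Add(Mul(168, Add(3, 168)), 4188) = Add(Mul(168, 171), 4188) = Add(28728, 4188) = 32916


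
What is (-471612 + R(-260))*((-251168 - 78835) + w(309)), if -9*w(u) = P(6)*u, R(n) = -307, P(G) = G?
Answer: 155831901071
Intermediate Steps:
w(u) = -2*u/3
(-471612 + R(-260))*((-251168 - 78835) + w(309)) = (-471612 - 307)*((-251168 - 78835) - 2/3*309) = -471919*(-330003 - 206) = -471919*(-330209) = 155831901071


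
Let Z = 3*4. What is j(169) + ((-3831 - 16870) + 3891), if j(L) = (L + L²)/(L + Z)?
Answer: -3013880/181 ≈ -16651.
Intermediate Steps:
Z = 12
j(L) = (L + L²)/(12 + L) (j(L) = (L + L²)/(L + 12) = (L + L²)/(12 + L))
j(169) + ((-3831 - 16870) + 3891) = 169*(1 + 169)/(12 + 169) + ((-3831 - 16870) + 3891) = 169*170/181 + (-20701 + 3891) = 169*(1/181)*170 - 16810 = 28730/181 - 16810 = -3013880/181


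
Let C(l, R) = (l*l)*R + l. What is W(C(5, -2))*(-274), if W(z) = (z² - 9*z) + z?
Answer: -653490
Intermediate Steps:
C(l, R) = l + R*l² (C(l, R) = l²*R + l = R*l² + l = l + R*l²)
W(z) = z² - 8*z
W(C(5, -2))*(-274) = ((5*(1 - 2*5))*(-8 + 5*(1 - 2*5)))*(-274) = ((5*(1 - 10))*(-8 + 5*(1 - 10)))*(-274) = ((5*(-9))*(-8 + 5*(-9)))*(-274) = -45*(-8 - 45)*(-274) = -45*(-53)*(-274) = 2385*(-274) = -653490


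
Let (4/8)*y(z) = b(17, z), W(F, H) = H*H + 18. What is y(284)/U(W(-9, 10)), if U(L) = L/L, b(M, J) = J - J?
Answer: 0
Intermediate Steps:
W(F, H) = 18 + H² (W(F, H) = H² + 18 = 18 + H²)
b(M, J) = 0
y(z) = 0 (y(z) = 2*0 = 0)
U(L) = 1
y(284)/U(W(-9, 10)) = 0/1 = 0*1 = 0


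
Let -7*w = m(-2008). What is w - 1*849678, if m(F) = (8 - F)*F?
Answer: -271374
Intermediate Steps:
m(F) = F*(8 - F)
w = 578304 (w = -(-2008)*(8 - 1*(-2008))/7 = -(-2008)*(8 + 2008)/7 = -(-2008)*2016/7 = -1/7*(-4048128) = 578304)
w - 1*849678 = 578304 - 1*849678 = 578304 - 849678 = -271374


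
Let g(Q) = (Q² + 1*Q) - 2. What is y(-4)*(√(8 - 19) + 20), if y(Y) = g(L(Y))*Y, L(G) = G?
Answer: -800 - 40*I*√11 ≈ -800.0 - 132.67*I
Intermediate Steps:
g(Q) = -2 + Q + Q² (g(Q) = (Q² + Q) - 2 = (Q + Q²) - 2 = -2 + Q + Q²)
y(Y) = Y*(-2 + Y + Y²) (y(Y) = (-2 + Y + Y²)*Y = Y*(-2 + Y + Y²))
y(-4)*(√(8 - 19) + 20) = (-4*(-2 - 4 + (-4)²))*(√(8 - 19) + 20) = (-4*(-2 - 4 + 16))*(√(-11) + 20) = (-4*10)*(I*√11 + 20) = -40*(20 + I*√11) = -800 - 40*I*√11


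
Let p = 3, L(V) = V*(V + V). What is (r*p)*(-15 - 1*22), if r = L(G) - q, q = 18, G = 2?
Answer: 1110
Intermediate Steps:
L(V) = 2*V² (L(V) = V*(2*V) = 2*V²)
r = -10 (r = 2*2² - 1*18 = 2*4 - 18 = 8 - 18 = -10)
(r*p)*(-15 - 1*22) = (-10*3)*(-15 - 1*22) = -30*(-15 - 22) = -30*(-37) = 1110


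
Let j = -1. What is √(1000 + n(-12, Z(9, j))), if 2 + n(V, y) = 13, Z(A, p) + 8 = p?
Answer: √1011 ≈ 31.796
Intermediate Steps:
Z(A, p) = -8 + p
n(V, y) = 11 (n(V, y) = -2 + 13 = 11)
√(1000 + n(-12, Z(9, j))) = √(1000 + 11) = √1011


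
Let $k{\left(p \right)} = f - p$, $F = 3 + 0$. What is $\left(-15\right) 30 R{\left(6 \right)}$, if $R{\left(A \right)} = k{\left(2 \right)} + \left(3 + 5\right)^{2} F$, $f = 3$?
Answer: $-86850$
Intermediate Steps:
$F = 3$
$k{\left(p \right)} = 3 - p$
$R{\left(A \right)} = 193$ ($R{\left(A \right)} = \left(3 - 2\right) + \left(3 + 5\right)^{2} \cdot 3 = \left(3 - 2\right) + 8^{2} \cdot 3 = 1 + 64 \cdot 3 = 1 + 192 = 193$)
$\left(-15\right) 30 R{\left(6 \right)} = \left(-15\right) 30 \cdot 193 = \left(-450\right) 193 = -86850$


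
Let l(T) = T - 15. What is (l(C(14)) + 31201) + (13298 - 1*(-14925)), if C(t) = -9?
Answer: 59400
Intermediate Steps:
l(T) = -15 + T
(l(C(14)) + 31201) + (13298 - 1*(-14925)) = ((-15 - 9) + 31201) + (13298 - 1*(-14925)) = (-24 + 31201) + (13298 + 14925) = 31177 + 28223 = 59400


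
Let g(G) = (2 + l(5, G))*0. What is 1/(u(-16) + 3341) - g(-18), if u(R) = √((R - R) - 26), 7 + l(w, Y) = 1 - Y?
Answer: 257/858639 - I*√26/11162307 ≈ 0.00029931 - 4.5681e-7*I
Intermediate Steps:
l(w, Y) = -6 - Y (l(w, Y) = -7 + (1 - Y) = -6 - Y)
u(R) = I*√26 (u(R) = √(0 - 26) = √(-26) = I*√26)
g(G) = 0 (g(G) = (2 + (-6 - G))*0 = (-4 - G)*0 = 0)
1/(u(-16) + 3341) - g(-18) = 1/(I*√26 + 3341) - 1*0 = 1/(3341 + I*√26) + 0 = 1/(3341 + I*√26)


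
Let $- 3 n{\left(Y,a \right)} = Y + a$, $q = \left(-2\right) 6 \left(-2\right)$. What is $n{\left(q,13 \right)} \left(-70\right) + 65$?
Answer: $\frac{2785}{3} \approx 928.33$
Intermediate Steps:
$q = 24$ ($q = \left(-12\right) \left(-2\right) = 24$)
$n{\left(Y,a \right)} = - \frac{Y}{3} - \frac{a}{3}$ ($n{\left(Y,a \right)} = - \frac{Y + a}{3} = - \frac{Y}{3} - \frac{a}{3}$)
$n{\left(q,13 \right)} \left(-70\right) + 65 = \left(\left(- \frac{1}{3}\right) 24 - \frac{13}{3}\right) \left(-70\right) + 65 = \left(-8 - \frac{13}{3}\right) \left(-70\right) + 65 = \left(- \frac{37}{3}\right) \left(-70\right) + 65 = \frac{2590}{3} + 65 = \frac{2785}{3}$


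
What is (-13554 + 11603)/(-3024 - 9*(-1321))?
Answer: -1951/8865 ≈ -0.22008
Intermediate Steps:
(-13554 + 11603)/(-3024 - 9*(-1321)) = -1951/(-3024 + 11889) = -1951/8865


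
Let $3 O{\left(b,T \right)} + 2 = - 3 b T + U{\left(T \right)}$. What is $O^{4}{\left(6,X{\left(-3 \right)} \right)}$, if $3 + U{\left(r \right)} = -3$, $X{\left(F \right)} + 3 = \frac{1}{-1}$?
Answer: $\frac{16777216}{81} \approx 2.0713 \cdot 10^{5}$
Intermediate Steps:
$X{\left(F \right)} = -4$ ($X{\left(F \right)} = -3 + \frac{1}{-1} = -3 - 1 = -4$)
$U{\left(r \right)} = -6$ ($U{\left(r \right)} = -3 - 3 = -6$)
$O{\left(b,T \right)} = - \frac{8}{3} - T b$ ($O{\left(b,T \right)} = - \frac{2}{3} + \frac{- 3 b T - 6}{3} = - \frac{2}{3} + \frac{- 3 T b - 6}{3} = - \frac{2}{3} + \frac{-6 - 3 T b}{3} = - \frac{2}{3} - \left(2 + T b\right) = - \frac{8}{3} - T b$)
$O^{4}{\left(6,X{\left(-3 \right)} \right)} = \left(- \frac{8}{3} - \left(-4\right) 6\right)^{4} = \left(- \frac{8}{3} + 24\right)^{4} = \left(\frac{64}{3}\right)^{4} = \frac{16777216}{81}$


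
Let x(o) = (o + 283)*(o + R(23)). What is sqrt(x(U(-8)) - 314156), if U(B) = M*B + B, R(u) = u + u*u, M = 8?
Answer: 2*I*sqrt(53219) ≈ 461.38*I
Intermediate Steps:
R(u) = u + u**2
U(B) = 9*B (U(B) = 8*B + B = 9*B)
x(o) = (283 + o)*(552 + o) (x(o) = (o + 283)*(o + 23*(1 + 23)) = (283 + o)*(o + 23*24) = (283 + o)*(o + 552) = (283 + o)*(552 + o))
sqrt(x(U(-8)) - 314156) = sqrt((156216 + (9*(-8))**2 + 835*(9*(-8))) - 314156) = sqrt((156216 + (-72)**2 + 835*(-72)) - 314156) = sqrt((156216 + 5184 - 60120) - 314156) = sqrt(101280 - 314156) = sqrt(-212876) = 2*I*sqrt(53219)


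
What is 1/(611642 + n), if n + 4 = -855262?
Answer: -1/243624 ≈ -4.1047e-6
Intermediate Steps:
n = -855266 (n = -4 - 855262 = -855266)
1/(611642 + n) = 1/(611642 - 855266) = 1/(-243624) = -1/243624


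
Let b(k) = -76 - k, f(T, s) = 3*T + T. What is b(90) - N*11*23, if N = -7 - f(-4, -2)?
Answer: -2443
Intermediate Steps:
f(T, s) = 4*T
N = 9 (N = -7 - 4*(-4) = -7 - 1*(-16) = -7 + 16 = 9)
b(90) - N*11*23 = (-76 - 1*90) - 9*11*23 = (-76 - 90) - 99*23 = -166 - 1*2277 = -166 - 2277 = -2443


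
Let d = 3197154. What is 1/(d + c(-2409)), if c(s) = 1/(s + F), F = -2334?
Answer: 4743/15164101421 ≈ 3.1278e-7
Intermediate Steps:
c(s) = 1/(-2334 + s) (c(s) = 1/(s - 2334) = 1/(-2334 + s))
1/(d + c(-2409)) = 1/(3197154 + 1/(-2334 - 2409)) = 1/(3197154 + 1/(-4743)) = 1/(3197154 - 1/4743) = 1/(15164101421/4743) = 4743/15164101421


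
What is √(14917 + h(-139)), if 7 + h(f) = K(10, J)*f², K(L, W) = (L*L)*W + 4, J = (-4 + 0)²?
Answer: √31005794 ≈ 5568.3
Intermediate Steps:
J = 16 (J = (-4)² = 16)
K(L, W) = 4 + W*L² (K(L, W) = L²*W + 4 = W*L² + 4 = 4 + W*L²)
h(f) = -7 + 1604*f² (h(f) = -7 + (4 + 16*10²)*f² = -7 + (4 + 16*100)*f² = -7 + (4 + 1600)*f² = -7 + 1604*f²)
√(14917 + h(-139)) = √(14917 + (-7 + 1604*(-139)²)) = √(14917 + (-7 + 1604*19321)) = √(14917 + (-7 + 30990884)) = √(14917 + 30990877) = √31005794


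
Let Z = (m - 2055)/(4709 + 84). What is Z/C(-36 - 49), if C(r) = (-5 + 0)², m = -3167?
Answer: -5222/119825 ≈ -0.043580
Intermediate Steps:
C(r) = 25 (C(r) = (-5)² = 25)
Z = -5222/4793 (Z = (-3167 - 2055)/(4709 + 84) = -5222/4793 ≈ -1.0895)
Z/C(-36 - 49) = -5222/4793/25 = -5222/4793*1/25 = -5222/119825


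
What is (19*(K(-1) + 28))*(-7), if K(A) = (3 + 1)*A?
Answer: -3192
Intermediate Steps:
K(A) = 4*A
(19*(K(-1) + 28))*(-7) = (19*(4*(-1) + 28))*(-7) = (19*(-4 + 28))*(-7) = (19*24)*(-7) = 456*(-7) = -3192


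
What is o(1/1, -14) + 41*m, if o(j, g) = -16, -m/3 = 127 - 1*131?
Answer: 476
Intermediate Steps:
m = 12 (m = -3*(127 - 1*131) = -3*(127 - 131) = -3*(-4) = 12)
o(1/1, -14) + 41*m = -16 + 41*12 = -16 + 492 = 476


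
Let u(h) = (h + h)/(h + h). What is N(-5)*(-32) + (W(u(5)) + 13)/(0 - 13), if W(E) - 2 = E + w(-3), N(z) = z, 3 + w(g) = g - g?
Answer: 159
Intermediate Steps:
w(g) = -3 (w(g) = -3 + (g - g) = -3 + 0 = -3)
u(h) = 1 (u(h) = (2*h)/((2*h)) = (2*h)*(1/(2*h)) = 1)
W(E) = -1 + E (W(E) = 2 + (E - 3) = 2 + (-3 + E) = -1 + E)
N(-5)*(-32) + (W(u(5)) + 13)/(0 - 13) = -5*(-32) + ((-1 + 1) + 13)/(0 - 13) = 160 + (0 + 13)/(-13) = 160 + 13*(-1/13) = 160 - 1 = 159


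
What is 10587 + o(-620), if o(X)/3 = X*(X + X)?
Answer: 2316987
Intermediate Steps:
o(X) = 6*X**2 (o(X) = 3*(X*(X + X)) = 3*(X*(2*X)) = 3*(2*X**2) = 6*X**2)
10587 + o(-620) = 10587 + 6*(-620)**2 = 10587 + 6*384400 = 10587 + 2306400 = 2316987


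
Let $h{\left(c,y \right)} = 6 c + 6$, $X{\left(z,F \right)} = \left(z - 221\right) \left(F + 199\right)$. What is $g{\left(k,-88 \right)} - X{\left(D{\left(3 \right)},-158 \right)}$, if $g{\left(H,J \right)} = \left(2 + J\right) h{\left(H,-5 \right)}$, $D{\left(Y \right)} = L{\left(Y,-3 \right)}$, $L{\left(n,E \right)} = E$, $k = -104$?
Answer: $62332$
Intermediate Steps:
$D{\left(Y \right)} = -3$
$X{\left(z,F \right)} = \left(-221 + z\right) \left(199 + F\right)$
$h{\left(c,y \right)} = 6 + 6 c$
$g{\left(H,J \right)} = \left(2 + J\right) \left(6 + 6 H\right)$
$g{\left(k,-88 \right)} - X{\left(D{\left(3 \right)},-158 \right)} = 6 \left(1 - 104\right) \left(2 - 88\right) - \left(-43979 - -34918 + 199 \left(-3\right) - -474\right) = 6 \left(-103\right) \left(-86\right) - \left(-43979 + 34918 - 597 + 474\right) = 53148 - -9184 = 53148 + 9184 = 62332$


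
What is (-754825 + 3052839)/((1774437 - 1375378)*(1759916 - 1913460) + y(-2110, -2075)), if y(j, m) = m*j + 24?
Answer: -1149007/30634368411 ≈ -3.7507e-5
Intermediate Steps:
y(j, m) = 24 + j*m (y(j, m) = j*m + 24 = 24 + j*m)
(-754825 + 3052839)/((1774437 - 1375378)*(1759916 - 1913460) + y(-2110, -2075)) = (-754825 + 3052839)/((1774437 - 1375378)*(1759916 - 1913460) + (24 - 2110*(-2075))) = 2298014/(399059*(-153544) + (24 + 4378250)) = 2298014/(-61273115096 + 4378274) = 2298014/(-61268736822) = 2298014*(-1/61268736822) = -1149007/30634368411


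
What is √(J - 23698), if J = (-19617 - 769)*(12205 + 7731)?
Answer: I*√406438994 ≈ 20160.0*I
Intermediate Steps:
J = -406415296 (J = -20386*19936 = -406415296)
√(J - 23698) = √(-406415296 - 23698) = √(-406438994) = I*√406438994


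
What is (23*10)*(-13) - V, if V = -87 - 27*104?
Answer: -95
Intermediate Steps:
V = -2895 (V = -87 - 2808 = -2895)
(23*10)*(-13) - V = (23*10)*(-13) - 1*(-2895) = 230*(-13) + 2895 = -2990 + 2895 = -95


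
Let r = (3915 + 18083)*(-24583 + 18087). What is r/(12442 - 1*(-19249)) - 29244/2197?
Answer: -314875892180/69625127 ≈ -4522.4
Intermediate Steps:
r = -142899008 (r = 21998*(-6496) = -142899008)
r/(12442 - 1*(-19249)) - 29244/2197 = -142899008/(12442 - 1*(-19249)) - 29244/2197 = -142899008/(12442 + 19249) - 29244*1/2197 = -142899008/31691 - 29244/2197 = -314875892180/69625127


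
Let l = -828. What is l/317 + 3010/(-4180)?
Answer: -441521/132506 ≈ -3.3321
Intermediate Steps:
l/317 + 3010/(-4180) = -828/317 + 3010/(-4180) = -828*1/317 + 3010*(-1/4180) = -828/317 - 301/418 = -441521/132506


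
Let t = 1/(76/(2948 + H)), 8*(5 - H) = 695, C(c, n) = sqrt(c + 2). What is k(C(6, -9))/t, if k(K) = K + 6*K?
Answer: 8512*sqrt(2)/22929 ≈ 0.52500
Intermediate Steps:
C(c, n) = sqrt(2 + c)
H = -655/8 (H = 5 - 1/8*695 = 5 - 695/8 = -655/8 ≈ -81.875)
k(K) = 7*K
t = 22929/608 (t = 1/(76/(2948 - 655/8)) = 1/(76/(22929/8)) = 1/(76*(8/22929)) = 1/(608/22929) = 22929/608 ≈ 37.712)
k(C(6, -9))/t = (7*sqrt(2 + 6))/(22929/608) = (7*sqrt(8))*(608/22929) = (7*(2*sqrt(2)))*(608/22929) = (14*sqrt(2))*(608/22929) = 8512*sqrt(2)/22929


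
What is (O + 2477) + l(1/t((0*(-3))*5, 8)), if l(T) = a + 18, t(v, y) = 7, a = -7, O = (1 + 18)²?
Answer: 2849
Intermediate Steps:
O = 361 (O = 19² = 361)
l(T) = 11 (l(T) = -7 + 18 = 11)
(O + 2477) + l(1/t((0*(-3))*5, 8)) = (361 + 2477) + 11 = 2838 + 11 = 2849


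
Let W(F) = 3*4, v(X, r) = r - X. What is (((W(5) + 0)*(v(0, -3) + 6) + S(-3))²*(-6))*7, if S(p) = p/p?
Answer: -57498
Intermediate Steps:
W(F) = 12
S(p) = 1
(((W(5) + 0)*(v(0, -3) + 6) + S(-3))²*(-6))*7 = (((12 + 0)*((-3 - 1*0) + 6) + 1)²*(-6))*7 = ((12*((-3 + 0) + 6) + 1)²*(-6))*7 = ((12*(-3 + 6) + 1)²*(-6))*7 = ((12*3 + 1)²*(-6))*7 = ((36 + 1)²*(-6))*7 = (37²*(-6))*7 = (1369*(-6))*7 = -8214*7 = -57498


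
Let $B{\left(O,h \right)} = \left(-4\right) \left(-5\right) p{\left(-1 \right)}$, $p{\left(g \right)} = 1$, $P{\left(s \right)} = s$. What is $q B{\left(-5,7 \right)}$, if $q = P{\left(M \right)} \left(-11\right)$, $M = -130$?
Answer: $28600$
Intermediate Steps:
$B{\left(O,h \right)} = 20$ ($B{\left(O,h \right)} = \left(-4\right) \left(-5\right) 1 = 20 \cdot 1 = 20$)
$q = 1430$ ($q = \left(-130\right) \left(-11\right) = 1430$)
$q B{\left(-5,7 \right)} = 1430 \cdot 20 = 28600$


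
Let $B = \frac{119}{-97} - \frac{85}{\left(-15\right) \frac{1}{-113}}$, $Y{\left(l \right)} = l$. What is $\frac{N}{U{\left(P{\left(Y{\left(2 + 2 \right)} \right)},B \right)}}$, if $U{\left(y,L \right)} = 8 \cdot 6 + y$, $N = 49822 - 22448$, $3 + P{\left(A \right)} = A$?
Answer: $\frac{27374}{49} \approx 558.65$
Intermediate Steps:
$P{\left(A \right)} = -3 + A$
$N = 27374$ ($N = 49822 - 22448 = 27374$)
$B = - \frac{186694}{291}$ ($B = 119 \left(- \frac{1}{97}\right) - \frac{85}{\left(-15\right) \left(- \frac{1}{113}\right)} = - \frac{119}{97} - \frac{85}{\frac{15}{113}} = - \frac{119}{97} - \frac{1921}{3} = - \frac{186694}{291} \approx -641.56$)
$U{\left(y,L \right)} = 48 + y$
$\frac{N}{U{\left(P{\left(Y{\left(2 + 2 \right)} \right)},B \right)}} = \frac{27374}{48 + \left(-3 + \left(2 + 2\right)\right)} = \frac{27374}{48 + \left(-3 + 4\right)} = \frac{27374}{48 + 1} = \frac{27374}{49}$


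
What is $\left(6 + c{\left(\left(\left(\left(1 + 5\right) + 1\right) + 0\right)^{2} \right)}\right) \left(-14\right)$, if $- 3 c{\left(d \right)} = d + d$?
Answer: $\frac{1120}{3} \approx 373.33$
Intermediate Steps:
$c{\left(d \right)} = - \frac{2 d}{3}$ ($c{\left(d \right)} = - \frac{d + d}{3} = - \frac{2 d}{3}$)
$\left(6 + c{\left(\left(\left(\left(1 + 5\right) + 1\right) + 0\right)^{2} \right)}\right) \left(-14\right) = \left(6 - \frac{2 \left(\left(\left(1 + 5\right) + 1\right) + 0\right)^{2}}{3}\right) \left(-14\right) = \left(6 - \frac{2 \left(\left(6 + 1\right) + 0\right)^{2}}{3}\right) \left(-14\right) = \left(6 - \frac{2 \left(7 + 0\right)^{2}}{3}\right) \left(-14\right) = \left(6 - \frac{2 \cdot 7^{2}}{3}\right) \left(-14\right) = \left(6 - \frac{98}{3}\right) \left(-14\right) = \left(- \frac{80}{3}\right) \left(-14\right) = \frac{1120}{3}$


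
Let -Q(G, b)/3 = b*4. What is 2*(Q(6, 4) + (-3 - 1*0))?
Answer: -102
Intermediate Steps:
Q(G, b) = -12*b (Q(G, b) = -3*b*4 = -12*b)
2*(Q(6, 4) + (-3 - 1*0)) = 2*(-12*4 + (-3 - 1*0)) = 2*(-48 + (-3 + 0)) = 2*(-48 - 3) = 2*(-51) = -102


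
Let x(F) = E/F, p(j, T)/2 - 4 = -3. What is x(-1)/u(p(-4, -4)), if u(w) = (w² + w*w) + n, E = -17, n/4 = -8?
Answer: -17/24 ≈ -0.70833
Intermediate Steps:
n = -32 (n = 4*(-8) = -32)
p(j, T) = 2 (p(j, T) = 8 + 2*(-3) = 8 - 6 = 2)
u(w) = -32 + 2*w² (u(w) = (w² + w*w) - 32 = (w² + w²) - 32 = 2*w² - 32 = -32 + 2*w²)
x(F) = -17/F
x(-1)/u(p(-4, -4)) = (-17/(-1))/(-32 + 2*2²) = (-17*(-1))/(-32 + 2*4) = 17/(-32 + 8) = 17/(-24) = -1/24*17 = -17/24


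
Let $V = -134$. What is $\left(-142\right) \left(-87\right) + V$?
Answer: $12220$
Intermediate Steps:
$\left(-142\right) \left(-87\right) + V = \left(-142\right) \left(-87\right) - 134 = 12354 - 134 = 12220$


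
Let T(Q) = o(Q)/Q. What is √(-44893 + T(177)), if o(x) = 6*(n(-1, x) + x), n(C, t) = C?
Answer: I*√156251765/59 ≈ 211.87*I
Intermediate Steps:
o(x) = -6 + 6*x (o(x) = 6*(-1 + x) = -6 + 6*x)
T(Q) = (-6 + 6*Q)/Q
√(-44893 + T(177)) = √(-44893 + (6 - 6/177)) = √(-44893 + (6 - 6*1/177)) = √(-44893 + (6 - 2/59)) = √(-44893 + 352/59) = √(-2648335/59) = I*√156251765/59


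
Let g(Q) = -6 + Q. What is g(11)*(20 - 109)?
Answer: -445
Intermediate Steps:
g(11)*(20 - 109) = (-6 + 11)*(20 - 109) = 5*(-89) = -445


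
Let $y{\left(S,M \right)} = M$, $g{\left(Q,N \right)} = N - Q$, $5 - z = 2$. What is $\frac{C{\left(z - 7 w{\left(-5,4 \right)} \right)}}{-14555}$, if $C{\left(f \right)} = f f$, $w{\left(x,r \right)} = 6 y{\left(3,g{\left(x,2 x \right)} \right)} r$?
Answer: $- \frac{710649}{14555} \approx -48.825$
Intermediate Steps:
$z = 3$ ($z = 5 - 2 = 3$)
$w{\left(x,r \right)} = 6 r x$ ($w{\left(x,r \right)} = 6 \left(2 x - x\right) r = 6 x r = 6 r x$)
$C{\left(f \right)} = f^{2}$
$\frac{C{\left(z - 7 w{\left(-5,4 \right)} \right)}}{-14555} = \frac{\left(3 - 7 \cdot 6 \cdot 4 \left(-5\right)\right)^{2}}{-14555} = \left(3 - -840\right)^{2} \left(- \frac{1}{14555}\right) = \left(3 + 840\right)^{2} \left(- \frac{1}{14555}\right) = 843^{2} \left(- \frac{1}{14555}\right) = 710649 \left(- \frac{1}{14555}\right) = - \frac{710649}{14555}$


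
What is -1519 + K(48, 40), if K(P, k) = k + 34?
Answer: -1445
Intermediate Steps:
K(P, k) = 34 + k
-1519 + K(48, 40) = -1519 + (34 + 40) = -1519 + 74 = -1445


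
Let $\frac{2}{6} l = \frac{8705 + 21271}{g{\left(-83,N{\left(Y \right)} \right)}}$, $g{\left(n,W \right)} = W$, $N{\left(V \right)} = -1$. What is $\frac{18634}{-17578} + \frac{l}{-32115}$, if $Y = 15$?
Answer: $\frac{14883689}{8553295} \approx 1.7401$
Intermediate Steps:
$l = -89928$ ($l = 3 \frac{8705 + 21271}{-1} = 3 \cdot 29976 \left(-1\right) = 3 \left(-29976\right) = -89928$)
$\frac{18634}{-17578} + \frac{l}{-32115} = \frac{18634}{-17578} - \frac{89928}{-32115} = 18634 \left(- \frac{1}{17578}\right) - - \frac{29976}{10705} = - \frac{847}{799} + \frac{29976}{10705} = \frac{14883689}{8553295}$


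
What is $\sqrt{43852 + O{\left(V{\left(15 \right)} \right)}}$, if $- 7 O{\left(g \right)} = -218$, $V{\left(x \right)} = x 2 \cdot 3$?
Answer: $\frac{\sqrt{2150274}}{7} \approx 209.48$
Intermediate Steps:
$V{\left(x \right)} = 6 x$ ($V{\left(x \right)} = 2 x 3 = 6 x$)
$O{\left(g \right)} = \frac{218}{7}$ ($O{\left(g \right)} = \left(- \frac{1}{7}\right) \left(-218\right) = \frac{218}{7}$)
$\sqrt{43852 + O{\left(V{\left(15 \right)} \right)}} = \sqrt{43852 + \frac{218}{7}} = \sqrt{\frac{307182}{7}} = \frac{\sqrt{2150274}}{7}$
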